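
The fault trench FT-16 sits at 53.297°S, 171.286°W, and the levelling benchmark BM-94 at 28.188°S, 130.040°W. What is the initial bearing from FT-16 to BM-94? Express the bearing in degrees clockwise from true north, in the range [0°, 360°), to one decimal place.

66.8°

Δλ = 41.2460°
y = sin Δλ · cos φ₂ = 0.581103
x = cos φ₁ sin φ₂ − sin φ₁ cos φ₂ cos Δλ = 0.249009
θ = atan2(y, x) = 66.8043° → 66.8043° (mod 360°)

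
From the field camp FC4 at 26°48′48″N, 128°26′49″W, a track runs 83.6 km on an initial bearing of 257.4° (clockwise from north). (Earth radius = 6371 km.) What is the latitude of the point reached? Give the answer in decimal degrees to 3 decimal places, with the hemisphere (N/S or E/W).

26.647°N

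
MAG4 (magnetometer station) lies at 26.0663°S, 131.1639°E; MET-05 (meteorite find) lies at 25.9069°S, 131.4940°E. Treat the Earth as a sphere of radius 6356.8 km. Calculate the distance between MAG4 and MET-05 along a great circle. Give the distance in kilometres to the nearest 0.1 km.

37.4 km

Δφ = 0.1594°,  Δλ = 0.3301°
a = sin²(Δφ/2) + cos φ₁ cos φ₂ sin²(Δλ/2) = 0.000009
c = 2·arcsin(√a) = 0.005879 rad = 0.3368°
d = R·c = 6356.8 × 0.005879 = 37.4 km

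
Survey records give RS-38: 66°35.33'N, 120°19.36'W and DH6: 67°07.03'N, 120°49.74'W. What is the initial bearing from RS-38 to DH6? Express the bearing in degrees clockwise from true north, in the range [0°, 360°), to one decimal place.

RS-38: φ = +66.58883°, λ = -120.32267°
DH6: φ = +67.11717°, λ = -120.82900°
Δλ = -0.5063°
y = sin Δλ · cos φ₂ = -0.003436
x = cos φ₁ sin φ₂ − sin φ₁ cos φ₂ cos Δλ = 0.009235
θ = atan2(y, x) = -20.4099° → 339.5901° (mod 360°)

339.6°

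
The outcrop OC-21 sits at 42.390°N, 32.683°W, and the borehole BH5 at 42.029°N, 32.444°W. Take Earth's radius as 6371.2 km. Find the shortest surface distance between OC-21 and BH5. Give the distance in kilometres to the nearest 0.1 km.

Δφ = -0.3610°,  Δλ = 0.2390°
a = sin²(Δφ/2) + cos φ₁ cos φ₂ sin²(Δλ/2) = 0.000012
c = 2·arcsin(√a) = 0.007017 rad = 0.4021°
d = R·c = 6371.2 × 0.007017 = 44.7 km

44.7 km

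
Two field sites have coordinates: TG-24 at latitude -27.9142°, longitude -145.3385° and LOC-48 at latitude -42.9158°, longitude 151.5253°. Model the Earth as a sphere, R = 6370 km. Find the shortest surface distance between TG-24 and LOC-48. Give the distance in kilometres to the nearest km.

5817 km

Δφ = -15.0016°,  Δλ = -63.1362°
a = sin²(Δφ/2) + cos φ₁ cos φ₂ sin²(Δλ/2) = 0.194400
c = 2·arcsin(√a) = 0.913221 rad = 52.3237°
d = R·c = 6370 × 0.913221 = 5817.2 km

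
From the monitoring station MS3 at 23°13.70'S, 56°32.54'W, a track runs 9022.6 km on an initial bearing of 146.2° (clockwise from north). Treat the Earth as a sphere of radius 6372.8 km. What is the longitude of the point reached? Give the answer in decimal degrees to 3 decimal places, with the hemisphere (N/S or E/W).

MS3: φ = -23.22833°, λ = -56.54233°
δ = d/R = 9022.6/6372.8 = 1.415798 rad
φ₂ = arcsin(sin φ₁ cos δ + cos φ₁ sin δ cos θ)
   = arcsin(-0.39440·0.15438 + 0.91894·0.98801·-0.83098) = -54.62267°
λ₂ = λ₁ + atan2(sin θ sin δ cos φ₁, cos δ − sin φ₁ sin φ₂) = 51.77387°

51.774°E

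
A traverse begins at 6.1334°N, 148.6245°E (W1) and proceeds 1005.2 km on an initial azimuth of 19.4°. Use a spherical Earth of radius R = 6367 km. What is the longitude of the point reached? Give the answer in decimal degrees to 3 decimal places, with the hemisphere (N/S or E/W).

δ = d/R = 1005.2/6367 = 0.157877 rad
φ₂ = arcsin(sin φ₁ cos δ + cos φ₁ sin δ cos θ)
   = arcsin(0.10684·0.98756 + 0.99428·0.15722·0.94322) = 14.65280°
λ₂ = λ₁ + atan2(sin θ sin δ cos φ₁, cos δ − sin φ₁ sin φ₂) = 151.71874°

151.719°E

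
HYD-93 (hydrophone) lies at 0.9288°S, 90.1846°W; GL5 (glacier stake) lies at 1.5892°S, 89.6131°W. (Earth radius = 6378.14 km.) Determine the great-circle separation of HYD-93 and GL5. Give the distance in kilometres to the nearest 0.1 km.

Δφ = -0.6604°,  Δλ = 0.5715°
a = sin²(Δφ/2) + cos φ₁ cos φ₂ sin²(Δλ/2) = 0.000058
c = 2·arcsin(√a) = 0.015241 rad = 0.8733°
d = R·c = 6378.14 × 0.015241 = 97.2 km

97.2 km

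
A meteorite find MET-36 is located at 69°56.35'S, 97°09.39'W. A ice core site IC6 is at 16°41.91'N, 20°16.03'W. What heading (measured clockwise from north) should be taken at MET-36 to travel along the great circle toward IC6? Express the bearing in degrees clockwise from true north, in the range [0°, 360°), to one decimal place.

MET-36: φ = -69.93917°, λ = -97.15650°
IC6: φ = +16.69850°, λ = -20.26717°
Δλ = 76.8893°
y = sin Δλ · cos φ₂ = 0.932863
x = cos φ₁ sin φ₂ − sin φ₁ cos φ₂ cos Δλ = 0.302646
θ = atan2(y, x) = 72.0255° → 72.0255° (mod 360°)

72.0°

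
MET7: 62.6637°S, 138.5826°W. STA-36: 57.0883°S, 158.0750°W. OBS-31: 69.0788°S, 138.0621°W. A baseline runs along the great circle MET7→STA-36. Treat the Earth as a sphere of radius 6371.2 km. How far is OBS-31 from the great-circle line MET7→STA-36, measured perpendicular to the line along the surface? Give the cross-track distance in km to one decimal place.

658.6 km

δ₁₃ = central angle MET7→OBS-31 = 0.112025 rad  (haversine)
θ₁₃ = bearing MET7→OBS-31 = 178.337°,  θ₁₂ = bearing MET7→STA-36 = 290.971°
dₓₜ = R·arcsin(sin δ₁₃ · sin(θ₁₃ − θ₁₂)) = 6371.2·arcsin(0.11179·sin(-112.634°)) = -658.559 km
|dₓₜ| = 658.559 km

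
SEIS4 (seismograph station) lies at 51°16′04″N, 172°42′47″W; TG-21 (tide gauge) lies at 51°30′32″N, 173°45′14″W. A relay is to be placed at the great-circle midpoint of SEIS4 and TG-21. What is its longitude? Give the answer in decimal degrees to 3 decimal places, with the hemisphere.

SEIS4: φ = +51.26778°, λ = -172.71306°
TG-21: φ = +51.50889°, λ = -173.75389°
Bx = cos φ₂ cos Δλ = 0.622291,  By = cos φ₂ sin Δλ = -0.011306
φₘ = atan2(sin φ₁ + sin φ₂, √((cos φ₁ + Bx)² + By²)) = 51.38949°
λₘ = λ₁ + atan2(By, cos φ₁ + Bx) = -173.23210°

173.232°W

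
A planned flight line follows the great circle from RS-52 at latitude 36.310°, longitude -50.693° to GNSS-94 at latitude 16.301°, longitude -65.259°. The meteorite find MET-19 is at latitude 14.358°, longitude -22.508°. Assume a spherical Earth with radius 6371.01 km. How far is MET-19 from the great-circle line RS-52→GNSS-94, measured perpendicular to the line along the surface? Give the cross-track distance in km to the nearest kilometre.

3707 km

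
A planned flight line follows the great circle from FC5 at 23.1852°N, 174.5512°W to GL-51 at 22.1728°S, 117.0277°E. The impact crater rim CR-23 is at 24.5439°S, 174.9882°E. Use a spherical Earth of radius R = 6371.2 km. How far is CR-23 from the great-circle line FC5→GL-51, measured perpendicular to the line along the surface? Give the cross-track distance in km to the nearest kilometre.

3789 km

δ₁₃ = central angle FC5→CR-23 = 0.851654 rad  (haversine)
θ₁₃ = bearing FC5→CR-23 = 192.680°,  θ₁₂ = bearing FC5→GL-51 = 240.814°
dₓₜ = R·arcsin(sin δ₁₃ · sin(θ₁₃ − θ₁₂)) = 6371.2·arcsin(0.75237·sin(-48.133°)) = -3789.176 km
|dₓₜ| = 3789.176 km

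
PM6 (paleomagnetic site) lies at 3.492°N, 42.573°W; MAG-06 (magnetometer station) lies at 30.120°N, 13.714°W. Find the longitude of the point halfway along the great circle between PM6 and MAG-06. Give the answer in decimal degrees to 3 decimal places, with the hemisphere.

29.197°W

Bx = cos φ₂ cos Δλ = 0.757555,  By = cos φ₂ sin Δλ = 0.417486
φₘ = atan2(sin φ₁ + sin φ₂, √((cos φ₁ + Bx)² + By²)) = 17.31838°
λₘ = λ₁ + atan2(By, cos φ₁ + Bx) = -29.19711°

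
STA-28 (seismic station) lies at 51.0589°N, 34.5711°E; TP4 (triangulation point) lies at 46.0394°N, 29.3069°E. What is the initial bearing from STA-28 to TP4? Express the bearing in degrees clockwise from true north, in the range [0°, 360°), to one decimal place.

216.8°

Δλ = -5.2642°
y = sin Δλ · cos φ₂ = -0.063688
x = cos φ₁ sin φ₂ − sin φ₁ cos φ₂ cos Δλ = -0.085218
θ = atan2(y, x) = -143.2269° → 216.7731° (mod 360°)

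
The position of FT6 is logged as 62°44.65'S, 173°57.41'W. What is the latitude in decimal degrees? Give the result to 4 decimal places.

62° + 44.65′/60 = 62 + 0.74417 = 62.7442°

62.7442°S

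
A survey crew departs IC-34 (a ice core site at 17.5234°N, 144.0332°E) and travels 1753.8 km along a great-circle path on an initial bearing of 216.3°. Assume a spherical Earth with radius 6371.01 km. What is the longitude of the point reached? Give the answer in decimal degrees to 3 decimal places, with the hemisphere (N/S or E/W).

134.742°E

δ = d/R = 1753.8/6371.01 = 0.275278 rad
φ₂ = arcsin(sin φ₁ cos δ + cos φ₁ sin δ cos θ)
   = arcsin(0.30110·0.96235 + 0.95359·0.27181·-0.80593) = 4.63809°
λ₂ = λ₁ + atan2(sin θ sin δ cos φ₁, cos δ − sin φ₁ sin φ₂) = 134.74233°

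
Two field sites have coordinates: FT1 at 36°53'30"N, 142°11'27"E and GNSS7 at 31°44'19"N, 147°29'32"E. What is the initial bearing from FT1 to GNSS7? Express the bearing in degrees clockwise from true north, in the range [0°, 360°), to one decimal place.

138.1°

FT1: φ = +36.89167°, λ = +142.19083°
GNSS7: φ = +31.73861°, λ = +147.49222°
Δλ = 5.3014°
y = sin Δλ · cos φ₂ = 0.078578
x = cos φ₁ sin φ₂ − sin φ₁ cos φ₂ cos Δλ = -0.087633
θ = atan2(y, x) = 138.1184° → 138.1184° (mod 360°)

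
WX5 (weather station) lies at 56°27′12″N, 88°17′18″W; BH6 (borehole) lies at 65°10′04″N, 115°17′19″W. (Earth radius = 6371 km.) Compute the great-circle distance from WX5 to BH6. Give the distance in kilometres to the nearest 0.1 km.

1734.7 km

WX5: φ = +56.45333°, λ = -88.28833°
BH6: φ = +65.16778°, λ = -115.28861°
Δφ = 8.7144°,  Δλ = -27.0003°
a = sin²(Δφ/2) + cos φ₁ cos φ₂ sin²(Δλ/2) = 0.018420
c = 2·arcsin(√a) = 0.272280 rad = 15.6005°
d = R·c = 6371 × 0.272280 = 1734.7 km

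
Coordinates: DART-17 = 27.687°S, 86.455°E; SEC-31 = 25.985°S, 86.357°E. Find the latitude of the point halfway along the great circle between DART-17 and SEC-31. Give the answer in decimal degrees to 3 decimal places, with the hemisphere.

26.836°S

Bx = cos φ₂ cos Δλ = 0.898907,  By = cos φ₂ sin Δλ = -0.001538
φₘ = atan2(sin φ₁ + sin φ₂, √((cos φ₁ + Bx)² + By²)) = -26.83601°
λₘ = λ₁ + atan2(By, cos φ₁ + Bx) = 86.40563°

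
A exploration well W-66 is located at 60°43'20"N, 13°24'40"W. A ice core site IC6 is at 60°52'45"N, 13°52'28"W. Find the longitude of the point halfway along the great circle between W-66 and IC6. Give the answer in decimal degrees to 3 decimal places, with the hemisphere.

W-66: φ = +60.72222°, λ = -13.41111°
IC6: φ = +60.87917°, λ = -13.87444°
Bx = cos φ₂ cos Δλ = 0.486637,  By = cos φ₂ sin Δλ = -0.003935
φₘ = atan2(sin φ₁ + sin φ₂, √((cos φ₁ + Bx)² + By²)) = 60.80089°
λₘ = λ₁ + atan2(By, cos φ₁ + Bx) = -13.64221°

13.642°W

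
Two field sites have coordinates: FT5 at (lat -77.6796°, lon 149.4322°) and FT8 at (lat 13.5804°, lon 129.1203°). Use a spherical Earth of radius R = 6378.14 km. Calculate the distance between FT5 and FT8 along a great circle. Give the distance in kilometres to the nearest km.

10241 km

Δφ = 91.2600°,  Δλ = -20.3119°
a = sin²(Δφ/2) + cos φ₁ cos φ₂ sin²(Δλ/2) = 0.517443
c = 2·arcsin(√a) = 1.605690 rad = 91.9993°
d = R·c = 6378.14 × 1.605690 = 10241.3 km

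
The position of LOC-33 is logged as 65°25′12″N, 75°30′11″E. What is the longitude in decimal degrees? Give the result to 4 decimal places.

75° + 30′/60 + 11″/3600 = 75 + 0.50000 + 0.00306 = 75.5031°

75.5031°E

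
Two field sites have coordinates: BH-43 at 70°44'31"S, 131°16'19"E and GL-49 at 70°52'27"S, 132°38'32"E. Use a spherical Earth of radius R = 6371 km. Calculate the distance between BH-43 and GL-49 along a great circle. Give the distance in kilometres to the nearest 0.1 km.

BH-43: φ = -70.74194°, λ = +131.27194°
GL-49: φ = -70.87417°, λ = +132.64222°
Δφ = -0.1322°,  Δλ = 1.3703°
a = sin²(Δφ/2) + cos φ₁ cos φ₂ sin²(Δλ/2) = 0.000017
c = 2·arcsin(√a) = 0.008193 rad = 0.4694°
d = R·c = 6371 × 0.008193 = 52.2 km

52.2 km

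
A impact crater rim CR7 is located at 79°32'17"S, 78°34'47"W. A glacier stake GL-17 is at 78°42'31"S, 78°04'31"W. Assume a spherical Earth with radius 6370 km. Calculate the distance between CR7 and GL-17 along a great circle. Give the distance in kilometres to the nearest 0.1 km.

92.8 km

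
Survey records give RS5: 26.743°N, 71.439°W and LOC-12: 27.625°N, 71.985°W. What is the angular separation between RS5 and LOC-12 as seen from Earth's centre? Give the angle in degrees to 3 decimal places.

1.007°

Δφ = 0.8820°,  Δλ = -0.5460°
a = sin²(Δφ/2) + cos φ₁ cos φ₂ sin²(Δλ/2) = 0.000077
c = 2·arcsin(√a) = 0.017573 rad = 1.0069°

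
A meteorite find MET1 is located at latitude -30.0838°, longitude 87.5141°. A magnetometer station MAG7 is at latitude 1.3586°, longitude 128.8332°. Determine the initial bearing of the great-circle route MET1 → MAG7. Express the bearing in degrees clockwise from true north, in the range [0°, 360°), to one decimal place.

59.0°

Δλ = 41.3191°
y = sin Δλ · cos φ₂ = 0.660066
x = cos φ₁ sin φ₂ − sin φ₁ cos φ₂ cos Δλ = 0.396883
θ = atan2(y, x) = 58.9825° → 58.9825° (mod 360°)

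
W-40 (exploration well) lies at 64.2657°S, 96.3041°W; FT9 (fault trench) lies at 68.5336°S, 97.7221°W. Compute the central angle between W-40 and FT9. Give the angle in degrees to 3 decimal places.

Δφ = -4.2679°,  Δλ = -1.4180°
a = sin²(Δφ/2) + cos φ₁ cos φ₂ sin²(Δλ/2) = 0.001411
c = 2·arcsin(√a) = 0.075140 rad = 4.3052°

4.305°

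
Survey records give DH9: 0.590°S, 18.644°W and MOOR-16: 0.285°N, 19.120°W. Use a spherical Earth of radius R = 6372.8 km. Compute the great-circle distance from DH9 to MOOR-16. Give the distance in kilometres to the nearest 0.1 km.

110.8 km

Δφ = 0.8750°,  Δλ = -0.4760°
a = sin²(Δφ/2) + cos φ₁ cos φ₂ sin²(Δλ/2) = 0.000076
c = 2·arcsin(√a) = 0.017385 rad = 0.9961°
d = R·c = 6372.8 × 0.017385 = 110.8 km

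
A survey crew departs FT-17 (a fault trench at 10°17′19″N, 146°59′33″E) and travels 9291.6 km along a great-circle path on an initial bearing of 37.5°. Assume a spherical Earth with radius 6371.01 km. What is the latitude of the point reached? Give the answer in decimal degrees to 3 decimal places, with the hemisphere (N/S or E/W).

52.722°N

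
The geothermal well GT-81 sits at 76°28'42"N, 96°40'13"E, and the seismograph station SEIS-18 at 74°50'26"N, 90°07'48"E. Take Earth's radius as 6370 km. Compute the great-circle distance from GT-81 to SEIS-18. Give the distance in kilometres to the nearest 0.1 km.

255.8 km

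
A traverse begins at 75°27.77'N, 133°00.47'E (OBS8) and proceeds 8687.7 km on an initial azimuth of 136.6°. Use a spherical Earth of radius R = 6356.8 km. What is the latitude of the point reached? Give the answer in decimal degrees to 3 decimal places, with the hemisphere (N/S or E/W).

OBS8: φ = +75.46283°, λ = +133.00783°
δ = d/R = 8687.7/6356.8 = 1.366678 rad
φ₂ = arcsin(sin φ₁ cos δ + cos φ₁ sin δ cos θ)
   = arcsin(0.96799·0.20270 + 0.25101·0.97924·-0.72657) = 1.00984°
λ₂ = λ₁ + atan2(sin θ sin δ cos φ₁, cos δ − sin φ₁ sin φ₂) = 175.30130°

1.010°N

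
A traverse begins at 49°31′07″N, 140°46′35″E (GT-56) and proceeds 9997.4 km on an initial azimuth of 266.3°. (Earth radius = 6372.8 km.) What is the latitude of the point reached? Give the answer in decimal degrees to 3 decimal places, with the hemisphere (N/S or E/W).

2.312°S

GT-56: φ = +49.51861°, λ = +140.77639°
δ = d/R = 9997.4/6372.8 = 1.568761 rad
φ₂ = arcsin(sin φ₁ cos δ + cos φ₁ sin δ cos θ)
   = arcsin(0.76062·0.00204 + 0.64920·1.00000·-0.06453) = -2.31230°
λ₂ = λ₁ + atan2(sin θ sin δ cos φ₁, cos δ − sin φ₁ sin φ₂) = 53.66800°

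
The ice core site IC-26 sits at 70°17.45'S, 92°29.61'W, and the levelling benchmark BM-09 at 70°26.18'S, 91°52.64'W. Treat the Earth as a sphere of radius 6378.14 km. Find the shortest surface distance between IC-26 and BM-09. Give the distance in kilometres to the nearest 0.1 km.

28.2 km

IC-26: φ = -70.29083°, λ = -92.49350°
BM-09: φ = -70.43633°, λ = -91.87733°
Δφ = -0.1455°,  Δλ = 0.6162°
a = sin²(Δφ/2) + cos φ₁ cos φ₂ sin²(Δλ/2) = 0.000005
c = 2·arcsin(√a) = 0.004417 rad = 0.2531°
d = R·c = 6378.14 × 0.004417 = 28.2 km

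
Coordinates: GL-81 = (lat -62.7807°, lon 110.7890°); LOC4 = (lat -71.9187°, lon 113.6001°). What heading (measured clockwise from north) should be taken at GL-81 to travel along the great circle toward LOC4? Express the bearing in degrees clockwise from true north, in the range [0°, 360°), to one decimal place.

174.5°

Δλ = 2.8111°
y = sin Δλ · cos φ₂ = 0.015221
x = cos φ₁ sin φ₂ − sin φ₁ cos φ₂ cos Δλ = -0.159145
θ = atan2(y, x) = 174.5366° → 174.5366° (mod 360°)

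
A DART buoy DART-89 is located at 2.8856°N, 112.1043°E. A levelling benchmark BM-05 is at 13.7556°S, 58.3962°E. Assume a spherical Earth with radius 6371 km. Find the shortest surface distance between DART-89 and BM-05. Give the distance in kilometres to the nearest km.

6204 km

Δφ = -16.6412°,  Δλ = -53.7081°
a = sin²(Δφ/2) + cos φ₁ cos φ₂ sin²(Δλ/2) = 0.218888
c = 2·arcsin(√a) = 0.973724 rad = 55.7903°
d = R·c = 6371 × 0.973724 = 6203.6 km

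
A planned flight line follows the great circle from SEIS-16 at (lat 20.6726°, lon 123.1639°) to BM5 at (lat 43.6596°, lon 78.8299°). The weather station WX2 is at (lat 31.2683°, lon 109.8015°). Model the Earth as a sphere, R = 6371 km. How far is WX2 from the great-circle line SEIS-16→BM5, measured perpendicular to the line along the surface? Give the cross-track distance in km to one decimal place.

δ₁₃ = central angle SEIS-16→WX2 = 0.279117 rad  (haversine)
θ₁₃ = bearing SEIS-16→WX2 = 314.192°,  θ₁₂ = bearing SEIS-16→BM5 = 312.498°
dₓₜ = R·arcsin(sin δ₁₃ · sin(θ₁₃ − θ₁₂)) = 6371·arcsin(0.27551·sin(1.694°)) = 51.903 km
|dₓₜ| = 51.903 km

51.9 km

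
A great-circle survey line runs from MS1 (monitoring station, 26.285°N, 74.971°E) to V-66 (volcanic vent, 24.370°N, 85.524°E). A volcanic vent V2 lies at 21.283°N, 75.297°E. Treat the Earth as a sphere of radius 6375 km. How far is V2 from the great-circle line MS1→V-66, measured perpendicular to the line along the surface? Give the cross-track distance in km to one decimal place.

544.2 km

δ₁₃ = central angle MS1→V2 = 0.087456 rad  (haversine)
θ₁₃ = bearing MS1→V2 = 176.520°,  θ₁₂ = bearing MS1→V-66 = 99.057°
dₓₜ = R·arcsin(sin δ₁₃ · sin(θ₁₃ − θ₁₂)) = 6375·arcsin(0.08734·sin(77.463°)) = 544.207 km
|dₓₜ| = 544.207 km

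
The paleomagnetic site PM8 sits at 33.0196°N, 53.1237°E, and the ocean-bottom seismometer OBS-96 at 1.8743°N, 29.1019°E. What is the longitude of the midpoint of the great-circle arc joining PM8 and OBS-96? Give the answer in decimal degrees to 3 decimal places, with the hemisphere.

40.045°E

Bx = cos φ₂ cos Δλ = 0.912902,  By = cos φ₂ sin Δλ = -0.406866
φₘ = atan2(sin φ₁ + sin φ₂, √((cos φ₁ + Bx)² + By²)) = 17.81011°
λₘ = λ₁ + atan2(By, cos φ₁ + Bx) = 40.04524°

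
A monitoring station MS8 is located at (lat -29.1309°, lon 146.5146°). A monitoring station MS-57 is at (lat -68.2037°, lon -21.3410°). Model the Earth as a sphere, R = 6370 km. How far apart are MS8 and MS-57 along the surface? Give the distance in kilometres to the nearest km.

9144 km

Δφ = -39.0728°,  Δλ = -167.8556°
a = sin²(Δφ/2) + cos φ₁ cos φ₂ sin²(Δλ/2) = 0.432539
c = 2·arcsin(√a) = 1.435461 rad = 82.2459°
d = R·c = 6370 × 1.435461 = 9143.9 km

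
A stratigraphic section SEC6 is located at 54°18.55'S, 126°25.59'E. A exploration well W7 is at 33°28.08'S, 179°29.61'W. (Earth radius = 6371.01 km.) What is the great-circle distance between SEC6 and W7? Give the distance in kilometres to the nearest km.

4762 km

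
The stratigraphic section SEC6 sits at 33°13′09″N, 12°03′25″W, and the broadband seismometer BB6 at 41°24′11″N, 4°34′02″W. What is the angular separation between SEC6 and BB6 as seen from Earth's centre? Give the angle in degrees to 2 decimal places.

10.11°

SEC6: φ = +33.21917°, λ = -12.05694°
BB6: φ = +41.40306°, λ = -4.56722°
Δφ = 8.1839°,  Δλ = 7.4897°
a = sin²(Δφ/2) + cos φ₁ cos φ₂ sin²(Δλ/2) = 0.007769
c = 2·arcsin(√a) = 0.176509 rad = 10.1132°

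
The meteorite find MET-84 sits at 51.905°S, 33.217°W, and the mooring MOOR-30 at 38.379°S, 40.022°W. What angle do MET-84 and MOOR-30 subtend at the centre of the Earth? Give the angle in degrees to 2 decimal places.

Δφ = 13.5260°,  Δλ = -6.8050°
a = sin²(Δφ/2) + cos φ₁ cos φ₂ sin²(Δλ/2) = 0.015572
c = 2·arcsin(√a) = 0.250225 rad = 14.3369°

14.34°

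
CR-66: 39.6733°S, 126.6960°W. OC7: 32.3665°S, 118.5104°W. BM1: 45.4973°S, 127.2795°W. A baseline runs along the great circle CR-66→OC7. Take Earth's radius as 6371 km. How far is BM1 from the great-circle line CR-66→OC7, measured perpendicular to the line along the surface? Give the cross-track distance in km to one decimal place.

422.5 km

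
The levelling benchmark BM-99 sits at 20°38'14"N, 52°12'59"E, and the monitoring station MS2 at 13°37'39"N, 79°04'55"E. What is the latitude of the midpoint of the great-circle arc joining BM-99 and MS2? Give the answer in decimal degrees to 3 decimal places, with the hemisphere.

BM-99: φ = +20.63722°, λ = +52.21639°
MS2: φ = +13.62750°, λ = +79.08194°
Bx = cos φ₂ cos Δλ = 0.866956,  By = cos φ₂ sin Δλ = 0.439177
φₘ = atan2(sin φ₁ + sin φ₂, √((cos φ₁ + Bx)² + By²)) = 17.58474°
λₘ = λ₁ + atan2(By, cos φ₁ + Bx) = 65.90753°

17.585°N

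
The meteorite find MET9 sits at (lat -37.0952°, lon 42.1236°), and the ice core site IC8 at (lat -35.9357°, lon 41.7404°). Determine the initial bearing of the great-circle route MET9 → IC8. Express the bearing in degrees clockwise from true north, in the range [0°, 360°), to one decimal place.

345.0°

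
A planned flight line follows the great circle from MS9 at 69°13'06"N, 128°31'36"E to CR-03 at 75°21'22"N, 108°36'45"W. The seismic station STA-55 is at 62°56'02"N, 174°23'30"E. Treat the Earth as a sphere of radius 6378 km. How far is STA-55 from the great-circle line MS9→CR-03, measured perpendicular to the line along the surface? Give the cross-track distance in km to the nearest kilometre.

MS9: φ = +69.21833°, λ = +128.52667°
CR-03: φ = +75.35611°, λ = -108.61250°
STA-55: φ = +62.93389°, λ = +174.39167°
δ₁₃ = central angle MS9→STA-55 = 0.333298 rad  (haversine)
θ₁₃ = bearing MS9→STA-55 = 86.546°,  θ₁₂ = bearing MS9→CR-03 = 24.245°
dₓₜ = R·arcsin(sin δ₁₃ · sin(θ₁₃ − θ₁₂)) = 6378·arcsin(0.32716·sin(62.301°)) = 1874.374 km
|dₓₜ| = 1874.374 km

1874 km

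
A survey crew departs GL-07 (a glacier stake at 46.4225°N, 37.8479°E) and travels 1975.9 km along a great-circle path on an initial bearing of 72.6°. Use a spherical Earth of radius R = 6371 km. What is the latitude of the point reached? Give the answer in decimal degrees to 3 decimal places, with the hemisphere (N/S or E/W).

δ = d/R = 1975.9/6371 = 0.310140 rad
φ₂ = arcsin(sin φ₁ cos δ + cos φ₁ sin δ cos θ)
   = arcsin(0.72444·0.95229 + 0.68934·0.30519·0.29904) = 48.83282°
λ₂ = λ₁ + atan2(sin θ sin δ cos φ₁, cos δ − sin φ₁ sin φ₂) = 64.10625°

48.833°N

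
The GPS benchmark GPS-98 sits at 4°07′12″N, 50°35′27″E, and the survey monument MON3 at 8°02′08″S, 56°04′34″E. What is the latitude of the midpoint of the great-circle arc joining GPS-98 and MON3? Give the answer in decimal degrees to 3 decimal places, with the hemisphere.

1.960°S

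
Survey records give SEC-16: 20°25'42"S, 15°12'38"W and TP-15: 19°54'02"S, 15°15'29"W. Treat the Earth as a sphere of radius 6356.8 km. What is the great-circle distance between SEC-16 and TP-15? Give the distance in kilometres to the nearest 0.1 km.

58.8 km

SEC-16: φ = -20.42833°, λ = -15.21056°
TP-15: φ = -19.90056°, λ = -15.25806°
Δφ = 0.5278°,  Δλ = -0.0475°
a = sin²(Δφ/2) + cos φ₁ cos φ₂ sin²(Δλ/2) = 0.000021
c = 2·arcsin(√a) = 0.009244 rad = 0.5297°
d = R·c = 6356.8 × 0.009244 = 58.8 km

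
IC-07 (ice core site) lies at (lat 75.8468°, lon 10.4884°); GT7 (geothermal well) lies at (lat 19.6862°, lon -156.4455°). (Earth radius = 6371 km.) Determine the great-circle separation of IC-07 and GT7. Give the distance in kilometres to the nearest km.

Δφ = -56.1606°,  Δλ = -166.9339°
a = sin²(Δφ/2) + cos φ₁ cos φ₂ sin²(Δλ/2) = 0.448810
c = 2·arcsin(√a) = 1.468237 rad = 84.1238°
d = R·c = 6371 × 1.468237 = 9354.1 km

9354 km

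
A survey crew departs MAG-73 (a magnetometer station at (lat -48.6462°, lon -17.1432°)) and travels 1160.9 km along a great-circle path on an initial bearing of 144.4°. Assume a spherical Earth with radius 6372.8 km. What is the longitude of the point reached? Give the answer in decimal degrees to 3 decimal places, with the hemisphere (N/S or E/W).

6.077°W

δ = d/R = 1160.9/6372.8 = 0.182165 rad
φ₂ = arcsin(sin φ₁ cos δ + cos φ₁ sin δ cos θ)
   = arcsin(-0.75064·0.98345 + 0.66071·0.18116·-0.81310) = -56.67276°
λ₂ = λ₁ + atan2(sin θ sin δ cos φ₁, cos δ − sin φ₁ sin φ₂) = -6.07706°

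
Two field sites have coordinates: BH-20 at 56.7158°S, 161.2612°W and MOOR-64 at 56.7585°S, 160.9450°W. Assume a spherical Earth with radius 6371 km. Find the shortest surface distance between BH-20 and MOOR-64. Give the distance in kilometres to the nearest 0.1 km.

19.9 km

Δφ = -0.0427°,  Δλ = 0.3162°
a = sin²(Δφ/2) + cos φ₁ cos φ₂ sin²(Δλ/2) = 0.000002
c = 2·arcsin(√a) = 0.003117 rad = 0.1786°
d = R·c = 6371 × 0.003117 = 19.9 km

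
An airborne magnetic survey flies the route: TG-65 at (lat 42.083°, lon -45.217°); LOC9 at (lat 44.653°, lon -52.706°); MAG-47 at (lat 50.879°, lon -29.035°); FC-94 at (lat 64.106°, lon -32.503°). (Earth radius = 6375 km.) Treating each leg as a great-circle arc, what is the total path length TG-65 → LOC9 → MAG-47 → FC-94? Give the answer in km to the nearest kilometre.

TG-65→LOC9: c = 0.105019 rad, d = 669.50 km
LOC9→MAG-47: c = 0.296591 rad, d = 1890.77 km
MAG-47→FC-94: c = 0.233050 rad, d = 1485.69 km
Total = 669.50 + 1890.77 + 1485.69 = 4045.96 km

4046 km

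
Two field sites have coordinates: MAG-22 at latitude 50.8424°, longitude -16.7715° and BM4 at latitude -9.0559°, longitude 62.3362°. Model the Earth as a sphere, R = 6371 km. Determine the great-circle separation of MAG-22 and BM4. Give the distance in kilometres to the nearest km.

Δφ = -59.8983°,  Δλ = 79.1077°
a = sin²(Δφ/2) + cos φ₁ cos φ₂ sin²(Δλ/2) = 0.502107
c = 2·arcsin(√a) = 1.575010 rad = 90.2414°
d = R·c = 6371 × 1.575010 = 10034.4 km

10034 km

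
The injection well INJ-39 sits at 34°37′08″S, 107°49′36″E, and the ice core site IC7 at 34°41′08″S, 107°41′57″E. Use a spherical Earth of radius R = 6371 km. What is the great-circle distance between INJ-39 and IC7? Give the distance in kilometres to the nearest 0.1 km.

13.8 km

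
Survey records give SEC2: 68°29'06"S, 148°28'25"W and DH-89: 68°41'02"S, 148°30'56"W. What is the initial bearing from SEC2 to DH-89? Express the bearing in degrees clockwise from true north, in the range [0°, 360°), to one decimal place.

SEC2: φ = -68.48500°, λ = -148.47361°
DH-89: φ = -68.68389°, λ = -148.51556°
Δλ = -0.0419°
y = sin Δλ · cos φ₂ = -0.000266
x = cos φ₁ sin φ₂ − sin φ₁ cos φ₂ cos Δλ = -0.003471
θ = atan2(y, x) = -175.6162° → 184.3838° (mod 360°)

184.4°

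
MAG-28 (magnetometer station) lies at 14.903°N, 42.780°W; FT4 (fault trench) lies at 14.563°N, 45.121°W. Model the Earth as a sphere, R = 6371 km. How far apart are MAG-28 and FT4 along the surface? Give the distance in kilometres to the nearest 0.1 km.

254.6 km

Δφ = -0.3400°,  Δλ = -2.3410°
a = sin²(Δφ/2) + cos φ₁ cos φ₂ sin²(Δλ/2) = 0.000399
c = 2·arcsin(√a) = 0.039958 rad = 2.2894°
d = R·c = 6371 × 0.039958 = 254.6 km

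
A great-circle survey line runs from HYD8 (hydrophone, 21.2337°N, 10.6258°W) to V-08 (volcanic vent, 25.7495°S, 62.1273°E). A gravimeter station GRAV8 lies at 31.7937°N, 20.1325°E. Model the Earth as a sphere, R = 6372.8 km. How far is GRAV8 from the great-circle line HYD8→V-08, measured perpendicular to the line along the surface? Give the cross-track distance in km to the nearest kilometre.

δ₁₃ = central angle HYD8→GRAV8 = 0.512299 rad  (haversine)
θ₁₃ = bearing HYD8→GRAV8 = 62.470°,  θ₁₂ = bearing HYD8→V-08 = 120.250°
dₓₜ = R·arcsin(sin δ₁₃ · sin(θ₁₃ − θ₁₂)) = 6372.8·arcsin(0.49018·sin(-57.780°)) = -2725.079 km
|dₓₜ| = 2725.079 km

2725 km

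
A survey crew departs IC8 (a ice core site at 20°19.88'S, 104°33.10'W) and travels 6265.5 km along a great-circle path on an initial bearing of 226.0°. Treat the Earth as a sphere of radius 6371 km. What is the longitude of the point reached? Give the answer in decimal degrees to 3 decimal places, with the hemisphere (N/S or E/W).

166.526°W

IC8: φ = -20.33133°, λ = -104.55167°
δ = d/R = 6265.5/6371 = 0.983441 rad
φ₂ = arcsin(sin φ₁ cos δ + cos φ₁ sin δ cos θ)
   = arcsin(-0.34745·0.55416 + 0.93770·0.83241·-0.69466) = -47.28674°
λ₂ = λ₁ + atan2(sin θ sin δ cos φ₁, cos δ − sin φ₁ sin φ₂) = -166.52564°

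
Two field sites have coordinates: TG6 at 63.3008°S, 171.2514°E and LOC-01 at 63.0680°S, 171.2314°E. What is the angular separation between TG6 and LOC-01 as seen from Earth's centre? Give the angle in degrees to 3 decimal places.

Δφ = 0.2328°,  Δλ = -0.0200°
a = sin²(Δφ/2) + cos φ₁ cos φ₂ sin²(Δλ/2) = 0.000004
c = 2·arcsin(√a) = 0.004066 rad = 0.2330°

0.233°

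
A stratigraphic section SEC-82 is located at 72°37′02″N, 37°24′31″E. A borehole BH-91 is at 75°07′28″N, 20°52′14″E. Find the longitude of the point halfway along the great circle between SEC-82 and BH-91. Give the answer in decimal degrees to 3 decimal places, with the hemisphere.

29.770°E

SEC-82: φ = +72.61722°, λ = +37.40861°
BH-91: φ = +75.12444°, λ = +20.87056°
Bx = cos φ₂ cos Δλ = 0.246100,  By = cos φ₂ sin Δλ = -0.073076
φₘ = atan2(sin φ₁ + sin φ₂, √((cos φ₁ + Bx)² + By²)) = 74.02901°
λₘ = λ₁ + atan2(By, cos φ₁ + Bx) = 29.76967°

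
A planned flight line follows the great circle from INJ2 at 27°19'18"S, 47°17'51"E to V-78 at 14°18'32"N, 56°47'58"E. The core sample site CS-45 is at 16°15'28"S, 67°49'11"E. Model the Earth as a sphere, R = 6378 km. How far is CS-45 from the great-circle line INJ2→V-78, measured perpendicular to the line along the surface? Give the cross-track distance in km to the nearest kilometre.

INJ2: φ = -27.32167°, λ = +47.29750°
V-78: φ = +14.30889°, λ = +56.79944°
CS-45: φ = -16.25778°, λ = +67.81972°
δ₁₃ = central angle INJ2→CS-45 = 0.383704 rad  (haversine)
θ₁₃ = bearing INJ2→CS-45 = 64.029°,  θ₁₂ = bearing INJ2→V-78 = 13.659°
dₓₜ = R·arcsin(sin δ₁₃ · sin(θ₁₃ − θ₁₂)) = 6378·arcsin(0.37436·sin(50.370°)) = 1865.387 km
|dₓₜ| = 1865.387 km

1865 km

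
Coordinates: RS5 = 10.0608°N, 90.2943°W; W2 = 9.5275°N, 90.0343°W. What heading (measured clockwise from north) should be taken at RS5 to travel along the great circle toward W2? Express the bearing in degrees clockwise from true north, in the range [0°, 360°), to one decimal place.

154.3°

Δλ = 0.2600°
y = sin Δλ · cos φ₂ = 0.004475
x = cos φ₁ sin φ₂ − sin φ₁ cos φ₂ cos Δλ = -0.009306
θ = atan2(y, x) = 154.3170° → 154.3170° (mod 360°)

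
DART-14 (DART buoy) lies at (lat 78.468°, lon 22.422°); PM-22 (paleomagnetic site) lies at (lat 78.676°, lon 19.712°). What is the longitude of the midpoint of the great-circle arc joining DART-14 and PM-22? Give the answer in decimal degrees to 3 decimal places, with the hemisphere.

Bx = cos φ₂ cos Δλ = 0.196137,  By = cos φ₂ sin Δλ = -0.009284
φₘ = atan2(sin φ₁ + sin φ₂, √((cos φ₁ + Bx)² + By²)) = 78.57511°
λₘ = λ₁ + atan2(By, cos φ₁ + Bx) = 21.07917°

21.079°E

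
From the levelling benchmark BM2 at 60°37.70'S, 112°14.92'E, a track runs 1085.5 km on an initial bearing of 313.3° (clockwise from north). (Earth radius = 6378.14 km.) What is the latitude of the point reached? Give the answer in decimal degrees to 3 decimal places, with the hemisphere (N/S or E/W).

53.311°S

BM2: φ = -60.62833°, λ = +112.24867°
δ = d/R = 1085.5/6378.14 = 0.170191 rad
φ₂ = arcsin(sin φ₁ cos δ + cos φ₁ sin δ cos θ)
   = arcsin(-0.87146·0.98555 + 0.49047·0.16937·0.68582) = -53.31136°
λ₂ = λ₁ + atan2(sin θ sin δ cos φ₁, cos δ − sin φ₁ sin φ₂) = 100.34249°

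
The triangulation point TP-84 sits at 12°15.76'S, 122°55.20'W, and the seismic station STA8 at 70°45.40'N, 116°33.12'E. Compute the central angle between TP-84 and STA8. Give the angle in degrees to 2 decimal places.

TP-84: φ = -12.26267°, λ = -122.92000°
STA8: φ = +70.75667°, λ = +116.55200°
Δφ = 83.0193°,  Δλ = -120.5280°
a = sin²(Δφ/2) + cos φ₁ cos φ₂ sin²(Δλ/2) = 0.682060
c = 2·arcsin(√a) = 1.943485 rad = 111.3535°

111.35°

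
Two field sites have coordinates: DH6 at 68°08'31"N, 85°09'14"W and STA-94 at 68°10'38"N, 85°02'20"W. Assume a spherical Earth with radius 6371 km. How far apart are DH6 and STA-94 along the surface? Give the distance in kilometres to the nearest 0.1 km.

DH6: φ = +68.14194°, λ = -85.15389°
STA-94: φ = +68.17722°, λ = -85.03889°
Δφ = 0.0353°,  Δλ = 0.1150°
a = sin²(Δφ/2) + cos φ₁ cos φ₂ sin²(Δλ/2) = 0.000000
c = 2·arcsin(√a) = 0.000968 rad = 0.0555°
d = R·c = 6371 × 0.000968 = 6.2 km

6.2 km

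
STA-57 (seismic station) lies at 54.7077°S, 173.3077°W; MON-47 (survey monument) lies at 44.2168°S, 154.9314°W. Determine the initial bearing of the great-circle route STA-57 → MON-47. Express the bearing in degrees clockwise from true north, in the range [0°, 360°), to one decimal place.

Δλ = 18.3763°
y = sin Δλ · cos φ₂ = 0.225946
x = cos φ₁ sin φ₂ − sin φ₁ cos φ₂ cos Δλ = 0.152249
θ = atan2(y, x) = 56.0268° → 56.0268° (mod 360°)

56.0°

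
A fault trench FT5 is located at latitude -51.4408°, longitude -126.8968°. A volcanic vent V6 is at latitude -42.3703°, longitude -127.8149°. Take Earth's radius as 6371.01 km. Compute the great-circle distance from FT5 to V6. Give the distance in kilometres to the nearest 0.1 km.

Δφ = 9.0705°,  Δλ = -0.9181°
a = sin²(Δφ/2) + cos φ₁ cos φ₂ sin²(Δλ/2) = 0.006282
c = 2·arcsin(√a) = 0.158685 rad = 9.0920°
d = R·c = 6371.01 × 0.158685 = 1011.0 km

1011.0 km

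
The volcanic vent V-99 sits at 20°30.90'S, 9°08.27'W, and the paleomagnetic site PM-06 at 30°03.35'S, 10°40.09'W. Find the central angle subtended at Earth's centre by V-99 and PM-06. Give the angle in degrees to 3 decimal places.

V-99: φ = -20.51500°, λ = -9.13783°
PM-06: φ = -30.05583°, λ = -10.66817°
Δφ = -9.5408°,  Δλ = -1.5303°
a = sin²(Δφ/2) + cos φ₁ cos φ₂ sin²(Δλ/2) = 0.007061
c = 2·arcsin(√a) = 0.168254 rad = 9.6403°

9.640°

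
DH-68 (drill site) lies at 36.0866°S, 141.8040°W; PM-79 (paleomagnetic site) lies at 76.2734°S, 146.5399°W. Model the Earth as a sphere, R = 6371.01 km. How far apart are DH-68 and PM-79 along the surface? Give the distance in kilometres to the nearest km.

Δφ = -40.1868°,  Δλ = -4.7359°
a = sin²(Δφ/2) + cos φ₁ cos φ₂ sin²(Δλ/2) = 0.118355
c = 2·arcsin(√a) = 0.702406 rad = 40.2449°
d = R·c = 6371.01 × 0.702406 = 4475.0 km

4475 km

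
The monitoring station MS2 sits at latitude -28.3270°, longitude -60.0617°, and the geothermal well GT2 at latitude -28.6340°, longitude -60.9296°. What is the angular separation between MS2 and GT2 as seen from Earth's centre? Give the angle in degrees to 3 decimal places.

0.822°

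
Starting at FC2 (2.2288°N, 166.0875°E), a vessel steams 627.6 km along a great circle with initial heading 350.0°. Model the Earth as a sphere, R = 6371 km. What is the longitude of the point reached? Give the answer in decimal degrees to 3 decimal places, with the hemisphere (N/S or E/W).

165.100°E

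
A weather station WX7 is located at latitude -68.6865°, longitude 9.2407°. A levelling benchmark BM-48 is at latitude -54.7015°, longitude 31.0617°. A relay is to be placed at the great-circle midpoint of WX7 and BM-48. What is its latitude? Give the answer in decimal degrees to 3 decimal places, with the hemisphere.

Bx = cos φ₂ cos Δλ = 0.536434,  By = cos φ₂ sin Δλ = 0.214786
φₘ = atan2(sin φ₁ + sin φ₂, √((cos φ₁ + Bx)² + By²)) = -62.10533°
λₘ = λ₁ + atan2(By, cos φ₁ + Bx) = 22.66473°

62.105°S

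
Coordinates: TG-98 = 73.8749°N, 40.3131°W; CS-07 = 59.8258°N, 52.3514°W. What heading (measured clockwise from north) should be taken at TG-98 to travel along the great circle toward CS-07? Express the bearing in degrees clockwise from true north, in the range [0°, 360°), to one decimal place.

204.3°

Δλ = -12.0383°
y = sin Δλ · cos φ₂ = -0.104831
x = cos φ₁ sin φ₂ − sin φ₁ cos φ₂ cos Δλ = -0.232135
θ = atan2(y, x) = -155.6962° → 204.3038° (mod 360°)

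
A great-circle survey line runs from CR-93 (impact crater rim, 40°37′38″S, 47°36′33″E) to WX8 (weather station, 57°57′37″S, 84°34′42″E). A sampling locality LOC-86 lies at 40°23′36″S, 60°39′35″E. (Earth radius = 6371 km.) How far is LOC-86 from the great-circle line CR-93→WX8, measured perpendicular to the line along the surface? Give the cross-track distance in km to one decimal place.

792.9 km

CR-93: φ = -40.62722°, λ = +47.60917°
WX8: φ = -57.96028°, λ = +84.57833°
LOC-86: φ = -40.39333°, λ = +60.65972°
δ₁₃ = central angle CR-93→LOC-86 = 0.173064 rad  (haversine)
θ₁₃ = bearing CR-93→LOC-86 = 92.905°,  θ₁₂ = bearing CR-93→WX8 = 139.028°
dₓₜ = R·arcsin(sin δ₁₃ · sin(θ₁₃ − θ₁₂)) = 6371·arcsin(0.17220·sin(-46.123°)) = -792.864 km
|dₓₜ| = 792.864 km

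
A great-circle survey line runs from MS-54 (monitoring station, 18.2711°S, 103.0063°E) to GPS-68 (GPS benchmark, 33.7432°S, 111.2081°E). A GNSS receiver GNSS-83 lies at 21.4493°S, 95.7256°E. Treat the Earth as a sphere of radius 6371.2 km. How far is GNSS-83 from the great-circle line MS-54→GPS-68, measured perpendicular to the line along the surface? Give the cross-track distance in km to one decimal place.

838.6 km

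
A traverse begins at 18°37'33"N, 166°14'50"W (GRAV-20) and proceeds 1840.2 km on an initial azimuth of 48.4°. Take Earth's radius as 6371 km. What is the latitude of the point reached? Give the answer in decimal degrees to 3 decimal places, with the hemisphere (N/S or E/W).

GRAV-20: φ = +18.62583°, λ = -166.24722°
δ = d/R = 1840.2/6371 = 0.288840 rad
φ₂ = arcsin(sin φ₁ cos δ + cos φ₁ sin δ cos θ)
   = arcsin(0.31939·0.95857 + 0.94762·0.28484·0.66393) = 29.03634°
λ₂ = λ₁ + atan2(sin θ sin δ cos φ₁, cos δ − sin φ₁ sin φ₂) = -152.14671°

29.036°N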